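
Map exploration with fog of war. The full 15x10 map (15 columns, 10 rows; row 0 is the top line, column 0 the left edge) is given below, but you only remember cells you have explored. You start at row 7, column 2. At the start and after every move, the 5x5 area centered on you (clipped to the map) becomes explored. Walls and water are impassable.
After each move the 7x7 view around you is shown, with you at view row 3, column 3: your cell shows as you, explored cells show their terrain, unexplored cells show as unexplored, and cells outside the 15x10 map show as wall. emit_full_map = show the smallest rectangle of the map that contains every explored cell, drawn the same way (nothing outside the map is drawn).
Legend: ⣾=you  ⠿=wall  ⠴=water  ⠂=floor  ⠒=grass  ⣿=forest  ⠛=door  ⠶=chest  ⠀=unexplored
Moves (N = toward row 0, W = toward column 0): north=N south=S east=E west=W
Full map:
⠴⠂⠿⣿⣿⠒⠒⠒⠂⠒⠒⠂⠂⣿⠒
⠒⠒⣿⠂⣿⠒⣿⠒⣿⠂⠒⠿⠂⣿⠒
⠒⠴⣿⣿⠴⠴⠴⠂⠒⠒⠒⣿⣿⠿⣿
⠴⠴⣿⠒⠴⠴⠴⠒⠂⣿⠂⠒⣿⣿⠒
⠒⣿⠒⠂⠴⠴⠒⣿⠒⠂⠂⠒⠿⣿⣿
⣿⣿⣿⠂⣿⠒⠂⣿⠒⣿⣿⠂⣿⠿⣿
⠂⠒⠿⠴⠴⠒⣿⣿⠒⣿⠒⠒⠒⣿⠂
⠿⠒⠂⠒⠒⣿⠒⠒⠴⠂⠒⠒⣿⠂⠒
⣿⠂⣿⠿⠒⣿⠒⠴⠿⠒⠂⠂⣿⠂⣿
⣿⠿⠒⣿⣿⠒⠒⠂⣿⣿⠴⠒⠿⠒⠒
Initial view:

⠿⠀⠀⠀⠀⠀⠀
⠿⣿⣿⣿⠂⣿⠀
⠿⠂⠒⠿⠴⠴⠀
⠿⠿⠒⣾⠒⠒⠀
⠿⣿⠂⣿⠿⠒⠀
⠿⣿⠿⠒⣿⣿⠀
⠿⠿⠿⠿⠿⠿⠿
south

⠿⣿⣿⣿⠂⣿⠀
⠿⠂⠒⠿⠴⠴⠀
⠿⠿⠒⠂⠒⠒⠀
⠿⣿⠂⣾⠿⠒⠀
⠿⣿⠿⠒⣿⣿⠀
⠿⠿⠿⠿⠿⠿⠿
⠿⠿⠿⠿⠿⠿⠿

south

⠿⠂⠒⠿⠴⠴⠀
⠿⠿⠒⠂⠒⠒⠀
⠿⣿⠂⣿⠿⠒⠀
⠿⣿⠿⣾⣿⣿⠀
⠿⠿⠿⠿⠿⠿⠿
⠿⠿⠿⠿⠿⠿⠿
⠿⠿⠿⠿⠿⠿⠿

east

⠂⠒⠿⠴⠴⠀⠀
⠿⠒⠂⠒⠒⣿⠀
⣿⠂⣿⠿⠒⣿⠀
⣿⠿⠒⣾⣿⠒⠀
⠿⠿⠿⠿⠿⠿⠿
⠿⠿⠿⠿⠿⠿⠿
⠿⠿⠿⠿⠿⠿⠿

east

⠒⠿⠴⠴⠀⠀⠀
⠒⠂⠒⠒⣿⠒⠀
⠂⣿⠿⠒⣿⠒⠀
⠿⠒⣿⣾⠒⠒⠀
⠿⠿⠿⠿⠿⠿⠿
⠿⠿⠿⠿⠿⠿⠿
⠿⠿⠿⠿⠿⠿⠿

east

⠿⠴⠴⠀⠀⠀⠀
⠂⠒⠒⣿⠒⠒⠀
⣿⠿⠒⣿⠒⠴⠀
⠒⣿⣿⣾⠒⠂⠀
⠿⠿⠿⠿⠿⠿⠿
⠿⠿⠿⠿⠿⠿⠿
⠿⠿⠿⠿⠿⠿⠿

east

⠴⠴⠀⠀⠀⠀⠀
⠒⠒⣿⠒⠒⠴⠀
⠿⠒⣿⠒⠴⠿⠀
⣿⣿⠒⣾⠂⣿⠀
⠿⠿⠿⠿⠿⠿⠿
⠿⠿⠿⠿⠿⠿⠿
⠿⠿⠿⠿⠿⠿⠿

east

⠴⠀⠀⠀⠀⠀⠀
⠒⣿⠒⠒⠴⠂⠀
⠒⣿⠒⠴⠿⠒⠀
⣿⠒⠒⣾⣿⣿⠀
⠿⠿⠿⠿⠿⠿⠿
⠿⠿⠿⠿⠿⠿⠿
⠿⠿⠿⠿⠿⠿⠿

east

⠀⠀⠀⠀⠀⠀⠀
⣿⠒⠒⠴⠂⠒⠀
⣿⠒⠴⠿⠒⠂⠀
⠒⠒⠂⣾⣿⠴⠀
⠿⠿⠿⠿⠿⠿⠿
⠿⠿⠿⠿⠿⠿⠿
⠿⠿⠿⠿⠿⠿⠿

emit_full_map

⣿⣿⣿⠂⣿⠀⠀⠀⠀⠀⠀
⠂⠒⠿⠴⠴⠀⠀⠀⠀⠀⠀
⠿⠒⠂⠒⠒⣿⠒⠒⠴⠂⠒
⣿⠂⣿⠿⠒⣿⠒⠴⠿⠒⠂
⣿⠿⠒⣿⣿⠒⠒⠂⣾⣿⠴

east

⠀⠀⠀⠀⠀⠀⠀
⠒⠒⠴⠂⠒⠒⠀
⠒⠴⠿⠒⠂⠂⠀
⠒⠂⣿⣾⠴⠒⠀
⠿⠿⠿⠿⠿⠿⠿
⠿⠿⠿⠿⠿⠿⠿
⠿⠿⠿⠿⠿⠿⠿

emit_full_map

⣿⣿⣿⠂⣿⠀⠀⠀⠀⠀⠀⠀
⠂⠒⠿⠴⠴⠀⠀⠀⠀⠀⠀⠀
⠿⠒⠂⠒⠒⣿⠒⠒⠴⠂⠒⠒
⣿⠂⣿⠿⠒⣿⠒⠴⠿⠒⠂⠂
⣿⠿⠒⣿⣿⠒⠒⠂⣿⣾⠴⠒


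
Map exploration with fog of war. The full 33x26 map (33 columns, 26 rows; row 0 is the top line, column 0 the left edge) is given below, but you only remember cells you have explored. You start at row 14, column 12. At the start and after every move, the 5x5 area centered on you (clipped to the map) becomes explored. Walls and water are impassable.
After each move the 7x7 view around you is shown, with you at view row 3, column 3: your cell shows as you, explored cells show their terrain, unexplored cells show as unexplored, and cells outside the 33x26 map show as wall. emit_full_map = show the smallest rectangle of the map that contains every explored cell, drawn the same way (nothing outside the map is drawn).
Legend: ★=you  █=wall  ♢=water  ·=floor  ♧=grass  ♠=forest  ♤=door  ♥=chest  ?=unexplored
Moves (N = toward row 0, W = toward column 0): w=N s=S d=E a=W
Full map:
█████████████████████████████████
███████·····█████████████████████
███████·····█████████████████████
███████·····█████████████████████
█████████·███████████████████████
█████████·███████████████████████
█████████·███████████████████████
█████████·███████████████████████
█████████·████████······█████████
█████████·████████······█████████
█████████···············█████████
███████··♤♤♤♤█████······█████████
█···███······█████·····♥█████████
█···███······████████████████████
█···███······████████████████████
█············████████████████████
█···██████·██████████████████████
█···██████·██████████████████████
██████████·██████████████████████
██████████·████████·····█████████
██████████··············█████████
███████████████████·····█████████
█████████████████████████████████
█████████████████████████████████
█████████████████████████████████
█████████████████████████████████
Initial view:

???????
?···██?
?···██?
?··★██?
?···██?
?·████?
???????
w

???????
?♤♤♤██?
?···██?
?··★██?
?···██?
?···██?
?·████?

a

???????
?♤♤♤♤██
?····██
?··★·██
?····██
?····██
??·████

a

???????
?·♤♤♤♤█
?·····█
?··★··█
?·····█
?·····█
???·███

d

???????
·♤♤♤♤██
·····██
···★·██
·····██
·····██
??·████

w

???????
?·····?
·♤♤♤♤██
···★·██
·····██
·····██
·····██

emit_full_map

?·····?
·♤♤♤♤██
···★·██
·····██
·····██
·····██
??·████

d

???????
······?
♤♤♤♤██?
···★██?
····██?
····██?
····██?

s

······?
♤♤♤♤██?
····██?
···★██?
····██?
····██?
?·████?

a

?······
·♤♤♤♤██
·····██
···★·██
·····██
·····██
??·████

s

·♤♤♤♤██
·····██
·····██
···★·██
·····██
?█·████
???????

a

?·♤♤♤♤█
?·····█
?·····█
?··★··█
?·····█
?██·███
???????

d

·♤♤♤♤██
·····██
·····██
···★·██
·····██
██·████
???????

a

?·♤♤♤♤█
?·····█
?·····█
?··★··█
?·····█
?██·███
???????

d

·♤♤♤♤██
·····██
·····██
···★·██
·····██
██·████
???????

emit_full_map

?······
·♤♤♤♤██
·····██
·····██
···★·██
·····██
██·████

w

?······
·♤♤♤♤██
·····██
···★·██
·····██
·····██
██·████


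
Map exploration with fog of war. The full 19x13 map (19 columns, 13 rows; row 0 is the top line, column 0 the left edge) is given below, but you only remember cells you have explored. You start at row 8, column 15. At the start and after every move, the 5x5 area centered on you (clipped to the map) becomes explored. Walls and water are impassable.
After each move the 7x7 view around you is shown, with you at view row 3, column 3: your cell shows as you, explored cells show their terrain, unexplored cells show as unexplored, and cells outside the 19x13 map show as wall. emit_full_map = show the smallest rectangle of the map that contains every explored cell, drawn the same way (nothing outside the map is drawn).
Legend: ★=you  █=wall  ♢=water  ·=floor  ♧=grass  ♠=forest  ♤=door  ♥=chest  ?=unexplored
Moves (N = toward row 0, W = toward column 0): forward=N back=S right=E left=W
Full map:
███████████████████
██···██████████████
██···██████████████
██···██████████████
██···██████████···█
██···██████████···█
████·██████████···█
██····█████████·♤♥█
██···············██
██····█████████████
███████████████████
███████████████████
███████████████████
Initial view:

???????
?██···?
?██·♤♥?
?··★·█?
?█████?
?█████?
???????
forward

???????
?██···?
?██···?
?██★♤♥?
?····█?
?█████?
?█████?

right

??????█
██···██
██···██
██·★♥██
····███
███████
█████?█

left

???????
?██···█
?██···█
?██★♤♥█
?····██
?██████
?█████?

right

??????█
██···██
██···██
██·★♥██
····███
███████
█████?█

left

???????
?██···█
?██···█
?██★♤♥█
?····██
?██████
?█████?

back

?██···█
?██···█
?██·♤♥█
?··★·██
?██████
?█████?
???????

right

██···██
██···██
██·♤♥██
···★███
███████
███████
??????█

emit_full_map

██···█
██···█
██·♤♥█
···★██
██████
██████

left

?██···█
?██···█
?██·♤♥█
?··★·██
?██████
?██████
???????

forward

???????
?██···█
?██···█
?██★♤♥█
?····██
?██████
?██████

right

??????█
██···██
██···██
██·★♥██
····███
███████
███████

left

???????
?██···█
?██···█
?██★♤♥█
?····██
?██████
?██████

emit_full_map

██···█
██···█
██★♤♥█
····██
██████
██████

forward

???????
?██···?
?██···█
?██★··█
?██·♤♥█
?····██
?██████

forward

???????
?█████?
?██···?
?██★··█
?██···█
?██·♤♥█
?····██

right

??????█
███████
██···██
██·★·██
██···██
██·♤♥██
····███

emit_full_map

██████
██···█
██·★·█
██···█
██·♤♥█
····██
██████
██████


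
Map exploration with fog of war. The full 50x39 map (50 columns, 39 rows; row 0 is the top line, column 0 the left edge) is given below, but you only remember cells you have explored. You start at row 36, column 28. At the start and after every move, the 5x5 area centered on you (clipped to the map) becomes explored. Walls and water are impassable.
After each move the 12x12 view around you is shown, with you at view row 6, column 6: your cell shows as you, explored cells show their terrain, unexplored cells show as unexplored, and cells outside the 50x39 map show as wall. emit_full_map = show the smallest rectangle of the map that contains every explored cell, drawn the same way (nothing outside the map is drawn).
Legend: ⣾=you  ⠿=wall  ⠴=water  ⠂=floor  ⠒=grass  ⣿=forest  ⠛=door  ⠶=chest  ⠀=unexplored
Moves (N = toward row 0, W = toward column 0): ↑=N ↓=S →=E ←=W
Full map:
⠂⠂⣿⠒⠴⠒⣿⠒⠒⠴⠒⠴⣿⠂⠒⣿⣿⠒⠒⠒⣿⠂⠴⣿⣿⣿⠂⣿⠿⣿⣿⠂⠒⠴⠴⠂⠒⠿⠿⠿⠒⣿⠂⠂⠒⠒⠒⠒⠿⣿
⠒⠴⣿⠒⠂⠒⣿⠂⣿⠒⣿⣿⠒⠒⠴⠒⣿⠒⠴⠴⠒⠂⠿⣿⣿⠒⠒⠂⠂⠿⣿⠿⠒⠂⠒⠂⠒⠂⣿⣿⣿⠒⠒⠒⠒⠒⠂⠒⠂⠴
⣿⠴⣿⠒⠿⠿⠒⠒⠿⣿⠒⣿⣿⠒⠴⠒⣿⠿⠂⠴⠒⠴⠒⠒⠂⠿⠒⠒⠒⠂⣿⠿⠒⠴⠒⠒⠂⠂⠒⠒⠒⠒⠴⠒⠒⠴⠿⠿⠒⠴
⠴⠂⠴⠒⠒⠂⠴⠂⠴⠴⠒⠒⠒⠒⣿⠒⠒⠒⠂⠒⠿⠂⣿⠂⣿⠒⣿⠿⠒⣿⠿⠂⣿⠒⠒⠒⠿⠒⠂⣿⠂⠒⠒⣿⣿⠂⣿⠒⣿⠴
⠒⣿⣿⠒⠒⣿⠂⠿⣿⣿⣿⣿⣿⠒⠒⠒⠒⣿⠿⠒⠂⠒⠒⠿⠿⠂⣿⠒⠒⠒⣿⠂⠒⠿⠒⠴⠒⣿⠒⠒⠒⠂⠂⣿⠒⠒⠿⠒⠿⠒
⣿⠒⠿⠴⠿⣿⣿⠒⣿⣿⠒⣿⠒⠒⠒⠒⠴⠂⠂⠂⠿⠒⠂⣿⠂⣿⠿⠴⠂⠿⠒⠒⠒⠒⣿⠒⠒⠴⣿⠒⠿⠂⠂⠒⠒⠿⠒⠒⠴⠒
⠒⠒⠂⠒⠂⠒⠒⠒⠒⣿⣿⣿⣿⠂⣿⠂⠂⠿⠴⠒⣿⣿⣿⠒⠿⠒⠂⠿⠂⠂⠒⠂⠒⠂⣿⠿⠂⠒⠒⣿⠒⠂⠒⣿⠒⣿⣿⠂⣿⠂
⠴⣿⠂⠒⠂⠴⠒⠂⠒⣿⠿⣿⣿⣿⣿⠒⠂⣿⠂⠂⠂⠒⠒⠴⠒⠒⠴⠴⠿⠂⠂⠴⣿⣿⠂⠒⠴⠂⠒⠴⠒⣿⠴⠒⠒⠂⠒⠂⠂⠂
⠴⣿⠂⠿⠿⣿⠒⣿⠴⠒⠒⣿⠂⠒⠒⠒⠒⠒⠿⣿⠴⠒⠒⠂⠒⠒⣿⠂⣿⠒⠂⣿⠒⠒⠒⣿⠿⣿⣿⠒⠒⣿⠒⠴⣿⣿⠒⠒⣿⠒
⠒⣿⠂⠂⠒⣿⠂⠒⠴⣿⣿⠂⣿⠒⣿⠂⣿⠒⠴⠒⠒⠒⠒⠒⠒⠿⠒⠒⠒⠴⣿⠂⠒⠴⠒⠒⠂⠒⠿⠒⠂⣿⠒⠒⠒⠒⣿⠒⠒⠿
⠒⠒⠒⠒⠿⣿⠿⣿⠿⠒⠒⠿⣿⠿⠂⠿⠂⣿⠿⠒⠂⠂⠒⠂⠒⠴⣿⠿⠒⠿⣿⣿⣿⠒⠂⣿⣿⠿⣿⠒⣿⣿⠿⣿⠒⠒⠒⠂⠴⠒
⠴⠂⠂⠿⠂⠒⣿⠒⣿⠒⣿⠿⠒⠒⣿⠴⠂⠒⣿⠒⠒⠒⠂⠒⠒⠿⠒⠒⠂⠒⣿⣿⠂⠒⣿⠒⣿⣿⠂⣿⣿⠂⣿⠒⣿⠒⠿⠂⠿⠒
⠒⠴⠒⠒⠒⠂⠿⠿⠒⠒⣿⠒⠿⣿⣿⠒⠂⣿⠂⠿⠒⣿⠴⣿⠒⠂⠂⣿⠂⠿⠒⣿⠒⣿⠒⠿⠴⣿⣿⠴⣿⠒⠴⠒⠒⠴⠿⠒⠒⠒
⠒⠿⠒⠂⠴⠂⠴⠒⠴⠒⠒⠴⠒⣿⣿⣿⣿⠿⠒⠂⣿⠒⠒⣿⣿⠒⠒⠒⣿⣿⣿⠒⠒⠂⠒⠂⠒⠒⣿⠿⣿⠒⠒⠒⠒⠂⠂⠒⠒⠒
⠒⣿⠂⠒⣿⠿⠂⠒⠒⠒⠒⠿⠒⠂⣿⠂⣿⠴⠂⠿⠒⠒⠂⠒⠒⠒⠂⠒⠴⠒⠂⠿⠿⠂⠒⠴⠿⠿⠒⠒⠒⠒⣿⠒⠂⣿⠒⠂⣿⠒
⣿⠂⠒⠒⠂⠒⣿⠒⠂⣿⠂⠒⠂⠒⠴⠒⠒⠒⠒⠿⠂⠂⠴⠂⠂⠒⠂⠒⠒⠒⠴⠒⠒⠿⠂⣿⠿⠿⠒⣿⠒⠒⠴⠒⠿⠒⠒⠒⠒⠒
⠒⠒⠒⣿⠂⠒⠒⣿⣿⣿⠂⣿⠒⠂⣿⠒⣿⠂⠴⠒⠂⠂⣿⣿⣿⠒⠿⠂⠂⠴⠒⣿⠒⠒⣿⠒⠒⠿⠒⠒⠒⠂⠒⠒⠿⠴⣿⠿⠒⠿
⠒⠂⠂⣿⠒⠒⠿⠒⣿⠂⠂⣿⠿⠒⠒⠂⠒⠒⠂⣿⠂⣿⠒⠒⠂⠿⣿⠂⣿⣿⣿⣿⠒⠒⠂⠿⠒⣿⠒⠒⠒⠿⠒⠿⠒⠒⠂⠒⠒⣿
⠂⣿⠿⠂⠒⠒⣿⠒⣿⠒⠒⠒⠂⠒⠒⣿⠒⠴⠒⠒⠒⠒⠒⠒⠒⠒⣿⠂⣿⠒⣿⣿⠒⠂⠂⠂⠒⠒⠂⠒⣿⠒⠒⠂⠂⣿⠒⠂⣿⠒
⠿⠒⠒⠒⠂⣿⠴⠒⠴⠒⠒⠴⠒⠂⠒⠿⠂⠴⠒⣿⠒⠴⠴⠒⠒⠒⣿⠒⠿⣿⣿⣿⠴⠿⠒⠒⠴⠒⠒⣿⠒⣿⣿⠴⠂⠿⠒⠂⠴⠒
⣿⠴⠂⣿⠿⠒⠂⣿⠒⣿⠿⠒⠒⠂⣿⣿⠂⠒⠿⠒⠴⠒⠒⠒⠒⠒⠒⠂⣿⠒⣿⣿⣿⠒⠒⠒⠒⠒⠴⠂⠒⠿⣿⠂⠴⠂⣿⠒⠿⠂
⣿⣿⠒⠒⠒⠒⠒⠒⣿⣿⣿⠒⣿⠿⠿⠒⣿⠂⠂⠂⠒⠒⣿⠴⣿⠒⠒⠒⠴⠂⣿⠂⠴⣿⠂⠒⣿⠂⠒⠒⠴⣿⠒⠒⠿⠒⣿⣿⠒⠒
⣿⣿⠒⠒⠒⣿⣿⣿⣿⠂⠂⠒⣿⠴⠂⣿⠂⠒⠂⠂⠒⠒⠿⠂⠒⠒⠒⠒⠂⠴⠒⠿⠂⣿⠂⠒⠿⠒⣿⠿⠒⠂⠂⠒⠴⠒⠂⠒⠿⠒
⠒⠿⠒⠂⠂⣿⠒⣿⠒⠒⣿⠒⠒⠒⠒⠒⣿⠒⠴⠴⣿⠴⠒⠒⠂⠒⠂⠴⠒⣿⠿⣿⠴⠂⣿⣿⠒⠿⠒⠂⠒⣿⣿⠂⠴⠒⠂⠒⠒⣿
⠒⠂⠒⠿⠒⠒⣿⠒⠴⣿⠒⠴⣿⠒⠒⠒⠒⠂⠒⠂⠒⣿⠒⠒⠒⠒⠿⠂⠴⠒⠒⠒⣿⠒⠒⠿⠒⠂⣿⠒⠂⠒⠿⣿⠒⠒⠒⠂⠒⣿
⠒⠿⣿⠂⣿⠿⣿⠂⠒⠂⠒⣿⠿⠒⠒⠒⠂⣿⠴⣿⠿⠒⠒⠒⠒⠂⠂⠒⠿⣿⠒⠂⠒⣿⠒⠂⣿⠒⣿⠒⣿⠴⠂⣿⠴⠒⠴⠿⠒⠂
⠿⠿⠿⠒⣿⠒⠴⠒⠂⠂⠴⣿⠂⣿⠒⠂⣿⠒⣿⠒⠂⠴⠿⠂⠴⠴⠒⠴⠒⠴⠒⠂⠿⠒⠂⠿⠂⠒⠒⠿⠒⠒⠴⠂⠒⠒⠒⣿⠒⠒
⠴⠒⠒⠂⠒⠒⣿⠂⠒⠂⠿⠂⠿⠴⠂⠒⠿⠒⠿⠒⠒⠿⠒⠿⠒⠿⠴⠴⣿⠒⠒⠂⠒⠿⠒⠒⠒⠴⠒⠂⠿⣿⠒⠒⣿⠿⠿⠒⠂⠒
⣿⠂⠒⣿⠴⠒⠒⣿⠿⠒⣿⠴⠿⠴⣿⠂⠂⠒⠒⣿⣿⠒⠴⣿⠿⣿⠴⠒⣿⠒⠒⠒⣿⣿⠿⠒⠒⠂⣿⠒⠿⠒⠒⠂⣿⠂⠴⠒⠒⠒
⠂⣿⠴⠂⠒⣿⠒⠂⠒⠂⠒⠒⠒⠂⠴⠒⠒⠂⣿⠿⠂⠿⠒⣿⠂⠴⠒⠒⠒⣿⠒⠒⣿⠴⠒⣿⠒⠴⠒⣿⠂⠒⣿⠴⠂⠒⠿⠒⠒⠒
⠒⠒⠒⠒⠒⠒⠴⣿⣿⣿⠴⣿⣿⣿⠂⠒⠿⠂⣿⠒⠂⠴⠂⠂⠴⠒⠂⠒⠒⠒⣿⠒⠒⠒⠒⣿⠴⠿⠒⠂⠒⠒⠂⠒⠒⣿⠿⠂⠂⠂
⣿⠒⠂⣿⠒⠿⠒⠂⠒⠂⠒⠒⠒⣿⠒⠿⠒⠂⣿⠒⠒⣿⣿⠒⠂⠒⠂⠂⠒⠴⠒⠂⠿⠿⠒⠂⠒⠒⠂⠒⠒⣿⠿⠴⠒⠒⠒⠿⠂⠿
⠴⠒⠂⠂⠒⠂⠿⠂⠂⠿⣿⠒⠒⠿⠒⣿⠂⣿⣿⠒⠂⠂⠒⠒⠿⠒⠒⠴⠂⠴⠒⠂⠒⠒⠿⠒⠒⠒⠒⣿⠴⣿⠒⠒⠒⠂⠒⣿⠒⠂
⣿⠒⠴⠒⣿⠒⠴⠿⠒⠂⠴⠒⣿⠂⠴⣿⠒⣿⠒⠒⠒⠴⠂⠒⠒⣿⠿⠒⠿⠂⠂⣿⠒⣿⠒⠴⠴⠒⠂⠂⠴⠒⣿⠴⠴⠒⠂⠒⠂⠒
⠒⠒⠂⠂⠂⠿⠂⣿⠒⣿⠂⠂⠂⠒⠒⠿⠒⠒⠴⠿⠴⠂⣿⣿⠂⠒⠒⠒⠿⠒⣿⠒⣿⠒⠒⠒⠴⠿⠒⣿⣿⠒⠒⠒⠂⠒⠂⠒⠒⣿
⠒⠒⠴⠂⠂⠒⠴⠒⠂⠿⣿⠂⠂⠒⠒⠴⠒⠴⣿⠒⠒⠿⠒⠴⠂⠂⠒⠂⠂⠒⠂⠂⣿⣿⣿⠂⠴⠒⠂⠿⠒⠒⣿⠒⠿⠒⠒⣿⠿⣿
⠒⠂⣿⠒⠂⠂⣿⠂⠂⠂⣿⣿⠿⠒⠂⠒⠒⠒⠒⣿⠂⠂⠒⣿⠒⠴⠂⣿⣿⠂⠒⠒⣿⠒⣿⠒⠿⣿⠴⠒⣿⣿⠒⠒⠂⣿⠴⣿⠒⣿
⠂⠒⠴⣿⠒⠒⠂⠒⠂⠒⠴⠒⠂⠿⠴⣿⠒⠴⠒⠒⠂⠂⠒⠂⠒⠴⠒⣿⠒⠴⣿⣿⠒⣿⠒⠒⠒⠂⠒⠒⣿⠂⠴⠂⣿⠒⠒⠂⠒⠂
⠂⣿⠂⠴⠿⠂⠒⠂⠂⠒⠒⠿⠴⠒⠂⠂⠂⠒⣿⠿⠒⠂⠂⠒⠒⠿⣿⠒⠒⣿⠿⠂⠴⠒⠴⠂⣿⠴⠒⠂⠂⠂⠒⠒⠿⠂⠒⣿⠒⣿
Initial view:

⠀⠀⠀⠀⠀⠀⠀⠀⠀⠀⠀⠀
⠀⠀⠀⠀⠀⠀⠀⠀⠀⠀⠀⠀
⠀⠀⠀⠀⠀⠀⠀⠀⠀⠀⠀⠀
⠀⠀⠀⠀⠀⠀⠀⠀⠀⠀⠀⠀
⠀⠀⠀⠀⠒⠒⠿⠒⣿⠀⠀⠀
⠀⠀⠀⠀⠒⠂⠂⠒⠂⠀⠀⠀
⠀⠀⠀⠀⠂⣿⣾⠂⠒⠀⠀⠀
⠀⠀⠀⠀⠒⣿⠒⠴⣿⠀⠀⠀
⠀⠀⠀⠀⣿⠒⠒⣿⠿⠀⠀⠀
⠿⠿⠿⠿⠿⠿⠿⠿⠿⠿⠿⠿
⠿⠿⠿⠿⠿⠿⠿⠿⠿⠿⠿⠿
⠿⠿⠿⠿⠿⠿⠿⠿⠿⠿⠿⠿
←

⠀⠀⠀⠀⠀⠀⠀⠀⠀⠀⠀⠀
⠀⠀⠀⠀⠀⠀⠀⠀⠀⠀⠀⠀
⠀⠀⠀⠀⠀⠀⠀⠀⠀⠀⠀⠀
⠀⠀⠀⠀⠀⠀⠀⠀⠀⠀⠀⠀
⠀⠀⠀⠀⠒⠒⠒⠿⠒⣿⠀⠀
⠀⠀⠀⠀⠂⠒⠂⠂⠒⠂⠀⠀
⠀⠀⠀⠀⠴⠂⣾⣿⠂⠒⠀⠀
⠀⠀⠀⠀⠴⠒⣿⠒⠴⣿⠀⠀
⠀⠀⠀⠀⠿⣿⠒⠒⣿⠿⠀⠀
⠿⠿⠿⠿⠿⠿⠿⠿⠿⠿⠿⠿
⠿⠿⠿⠿⠿⠿⠿⠿⠿⠿⠿⠿
⠿⠿⠿⠿⠿⠿⠿⠿⠿⠿⠿⠿

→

⠀⠀⠀⠀⠀⠀⠀⠀⠀⠀⠀⠀
⠀⠀⠀⠀⠀⠀⠀⠀⠀⠀⠀⠀
⠀⠀⠀⠀⠀⠀⠀⠀⠀⠀⠀⠀
⠀⠀⠀⠀⠀⠀⠀⠀⠀⠀⠀⠀
⠀⠀⠀⠒⠒⠒⠿⠒⣿⠀⠀⠀
⠀⠀⠀⠂⠒⠂⠂⠒⠂⠀⠀⠀
⠀⠀⠀⠴⠂⣿⣾⠂⠒⠀⠀⠀
⠀⠀⠀⠴⠒⣿⠒⠴⣿⠀⠀⠀
⠀⠀⠀⠿⣿⠒⠒⣿⠿⠀⠀⠀
⠿⠿⠿⠿⠿⠿⠿⠿⠿⠿⠿⠿
⠿⠿⠿⠿⠿⠿⠿⠿⠿⠿⠿⠿
⠿⠿⠿⠿⠿⠿⠿⠿⠿⠿⠿⠿

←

⠀⠀⠀⠀⠀⠀⠀⠀⠀⠀⠀⠀
⠀⠀⠀⠀⠀⠀⠀⠀⠀⠀⠀⠀
⠀⠀⠀⠀⠀⠀⠀⠀⠀⠀⠀⠀
⠀⠀⠀⠀⠀⠀⠀⠀⠀⠀⠀⠀
⠀⠀⠀⠀⠒⠒⠒⠿⠒⣿⠀⠀
⠀⠀⠀⠀⠂⠒⠂⠂⠒⠂⠀⠀
⠀⠀⠀⠀⠴⠂⣾⣿⠂⠒⠀⠀
⠀⠀⠀⠀⠴⠒⣿⠒⠴⣿⠀⠀
⠀⠀⠀⠀⠿⣿⠒⠒⣿⠿⠀⠀
⠿⠿⠿⠿⠿⠿⠿⠿⠿⠿⠿⠿
⠿⠿⠿⠿⠿⠿⠿⠿⠿⠿⠿⠿
⠿⠿⠿⠿⠿⠿⠿⠿⠿⠿⠿⠿

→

⠀⠀⠀⠀⠀⠀⠀⠀⠀⠀⠀⠀
⠀⠀⠀⠀⠀⠀⠀⠀⠀⠀⠀⠀
⠀⠀⠀⠀⠀⠀⠀⠀⠀⠀⠀⠀
⠀⠀⠀⠀⠀⠀⠀⠀⠀⠀⠀⠀
⠀⠀⠀⠒⠒⠒⠿⠒⣿⠀⠀⠀
⠀⠀⠀⠂⠒⠂⠂⠒⠂⠀⠀⠀
⠀⠀⠀⠴⠂⣿⣾⠂⠒⠀⠀⠀
⠀⠀⠀⠴⠒⣿⠒⠴⣿⠀⠀⠀
⠀⠀⠀⠿⣿⠒⠒⣿⠿⠀⠀⠀
⠿⠿⠿⠿⠿⠿⠿⠿⠿⠿⠿⠿
⠿⠿⠿⠿⠿⠿⠿⠿⠿⠿⠿⠿
⠿⠿⠿⠿⠿⠿⠿⠿⠿⠿⠿⠿

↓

⠀⠀⠀⠀⠀⠀⠀⠀⠀⠀⠀⠀
⠀⠀⠀⠀⠀⠀⠀⠀⠀⠀⠀⠀
⠀⠀⠀⠀⠀⠀⠀⠀⠀⠀⠀⠀
⠀⠀⠀⠒⠒⠒⠿⠒⣿⠀⠀⠀
⠀⠀⠀⠂⠒⠂⠂⠒⠂⠀⠀⠀
⠀⠀⠀⠴⠂⣿⣿⠂⠒⠀⠀⠀
⠀⠀⠀⠴⠒⣿⣾⠴⣿⠀⠀⠀
⠀⠀⠀⠿⣿⠒⠒⣿⠿⠀⠀⠀
⠿⠿⠿⠿⠿⠿⠿⠿⠿⠿⠿⠿
⠿⠿⠿⠿⠿⠿⠿⠿⠿⠿⠿⠿
⠿⠿⠿⠿⠿⠿⠿⠿⠿⠿⠿⠿
⠿⠿⠿⠿⠿⠿⠿⠿⠿⠿⠿⠿

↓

⠀⠀⠀⠀⠀⠀⠀⠀⠀⠀⠀⠀
⠀⠀⠀⠀⠀⠀⠀⠀⠀⠀⠀⠀
⠀⠀⠀⠒⠒⠒⠿⠒⣿⠀⠀⠀
⠀⠀⠀⠂⠒⠂⠂⠒⠂⠀⠀⠀
⠀⠀⠀⠴⠂⣿⣿⠂⠒⠀⠀⠀
⠀⠀⠀⠴⠒⣿⠒⠴⣿⠀⠀⠀
⠀⠀⠀⠿⣿⠒⣾⣿⠿⠀⠀⠀
⠿⠿⠿⠿⠿⠿⠿⠿⠿⠿⠿⠿
⠿⠿⠿⠿⠿⠿⠿⠿⠿⠿⠿⠿
⠿⠿⠿⠿⠿⠿⠿⠿⠿⠿⠿⠿
⠿⠿⠿⠿⠿⠿⠿⠿⠿⠿⠿⠿
⠿⠿⠿⠿⠿⠿⠿⠿⠿⠿⠿⠿

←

⠀⠀⠀⠀⠀⠀⠀⠀⠀⠀⠀⠀
⠀⠀⠀⠀⠀⠀⠀⠀⠀⠀⠀⠀
⠀⠀⠀⠀⠒⠒⠒⠿⠒⣿⠀⠀
⠀⠀⠀⠀⠂⠒⠂⠂⠒⠂⠀⠀
⠀⠀⠀⠀⠴⠂⣿⣿⠂⠒⠀⠀
⠀⠀⠀⠀⠴⠒⣿⠒⠴⣿⠀⠀
⠀⠀⠀⠀⠿⣿⣾⠒⣿⠿⠀⠀
⠿⠿⠿⠿⠿⠿⠿⠿⠿⠿⠿⠿
⠿⠿⠿⠿⠿⠿⠿⠿⠿⠿⠿⠿
⠿⠿⠿⠿⠿⠿⠿⠿⠿⠿⠿⠿
⠿⠿⠿⠿⠿⠿⠿⠿⠿⠿⠿⠿
⠿⠿⠿⠿⠿⠿⠿⠿⠿⠿⠿⠿

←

⠀⠀⠀⠀⠀⠀⠀⠀⠀⠀⠀⠀
⠀⠀⠀⠀⠀⠀⠀⠀⠀⠀⠀⠀
⠀⠀⠀⠀⠀⠒⠒⠒⠿⠒⣿⠀
⠀⠀⠀⠀⠀⠂⠒⠂⠂⠒⠂⠀
⠀⠀⠀⠀⠒⠴⠂⣿⣿⠂⠒⠀
⠀⠀⠀⠀⠒⠴⠒⣿⠒⠴⣿⠀
⠀⠀⠀⠀⠒⠿⣾⠒⠒⣿⠿⠀
⠿⠿⠿⠿⠿⠿⠿⠿⠿⠿⠿⠿
⠿⠿⠿⠿⠿⠿⠿⠿⠿⠿⠿⠿
⠿⠿⠿⠿⠿⠿⠿⠿⠿⠿⠿⠿
⠿⠿⠿⠿⠿⠿⠿⠿⠿⠿⠿⠿
⠿⠿⠿⠿⠿⠿⠿⠿⠿⠿⠿⠿

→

⠀⠀⠀⠀⠀⠀⠀⠀⠀⠀⠀⠀
⠀⠀⠀⠀⠀⠀⠀⠀⠀⠀⠀⠀
⠀⠀⠀⠀⠒⠒⠒⠿⠒⣿⠀⠀
⠀⠀⠀⠀⠂⠒⠂⠂⠒⠂⠀⠀
⠀⠀⠀⠒⠴⠂⣿⣿⠂⠒⠀⠀
⠀⠀⠀⠒⠴⠒⣿⠒⠴⣿⠀⠀
⠀⠀⠀⠒⠿⣿⣾⠒⣿⠿⠀⠀
⠿⠿⠿⠿⠿⠿⠿⠿⠿⠿⠿⠿
⠿⠿⠿⠿⠿⠿⠿⠿⠿⠿⠿⠿
⠿⠿⠿⠿⠿⠿⠿⠿⠿⠿⠿⠿
⠿⠿⠿⠿⠿⠿⠿⠿⠿⠿⠿⠿
⠿⠿⠿⠿⠿⠿⠿⠿⠿⠿⠿⠿

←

⠀⠀⠀⠀⠀⠀⠀⠀⠀⠀⠀⠀
⠀⠀⠀⠀⠀⠀⠀⠀⠀⠀⠀⠀
⠀⠀⠀⠀⠀⠒⠒⠒⠿⠒⣿⠀
⠀⠀⠀⠀⠀⠂⠒⠂⠂⠒⠂⠀
⠀⠀⠀⠀⠒⠴⠂⣿⣿⠂⠒⠀
⠀⠀⠀⠀⠒⠴⠒⣿⠒⠴⣿⠀
⠀⠀⠀⠀⠒⠿⣾⠒⠒⣿⠿⠀
⠿⠿⠿⠿⠿⠿⠿⠿⠿⠿⠿⠿
⠿⠿⠿⠿⠿⠿⠿⠿⠿⠿⠿⠿
⠿⠿⠿⠿⠿⠿⠿⠿⠿⠿⠿⠿
⠿⠿⠿⠿⠿⠿⠿⠿⠿⠿⠿⠿
⠿⠿⠿⠿⠿⠿⠿⠿⠿⠿⠿⠿

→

⠀⠀⠀⠀⠀⠀⠀⠀⠀⠀⠀⠀
⠀⠀⠀⠀⠀⠀⠀⠀⠀⠀⠀⠀
⠀⠀⠀⠀⠒⠒⠒⠿⠒⣿⠀⠀
⠀⠀⠀⠀⠂⠒⠂⠂⠒⠂⠀⠀
⠀⠀⠀⠒⠴⠂⣿⣿⠂⠒⠀⠀
⠀⠀⠀⠒⠴⠒⣿⠒⠴⣿⠀⠀
⠀⠀⠀⠒⠿⣿⣾⠒⣿⠿⠀⠀
⠿⠿⠿⠿⠿⠿⠿⠿⠿⠿⠿⠿
⠿⠿⠿⠿⠿⠿⠿⠿⠿⠿⠿⠿
⠿⠿⠿⠿⠿⠿⠿⠿⠿⠿⠿⠿
⠿⠿⠿⠿⠿⠿⠿⠿⠿⠿⠿⠿
⠿⠿⠿⠿⠿⠿⠿⠿⠿⠿⠿⠿


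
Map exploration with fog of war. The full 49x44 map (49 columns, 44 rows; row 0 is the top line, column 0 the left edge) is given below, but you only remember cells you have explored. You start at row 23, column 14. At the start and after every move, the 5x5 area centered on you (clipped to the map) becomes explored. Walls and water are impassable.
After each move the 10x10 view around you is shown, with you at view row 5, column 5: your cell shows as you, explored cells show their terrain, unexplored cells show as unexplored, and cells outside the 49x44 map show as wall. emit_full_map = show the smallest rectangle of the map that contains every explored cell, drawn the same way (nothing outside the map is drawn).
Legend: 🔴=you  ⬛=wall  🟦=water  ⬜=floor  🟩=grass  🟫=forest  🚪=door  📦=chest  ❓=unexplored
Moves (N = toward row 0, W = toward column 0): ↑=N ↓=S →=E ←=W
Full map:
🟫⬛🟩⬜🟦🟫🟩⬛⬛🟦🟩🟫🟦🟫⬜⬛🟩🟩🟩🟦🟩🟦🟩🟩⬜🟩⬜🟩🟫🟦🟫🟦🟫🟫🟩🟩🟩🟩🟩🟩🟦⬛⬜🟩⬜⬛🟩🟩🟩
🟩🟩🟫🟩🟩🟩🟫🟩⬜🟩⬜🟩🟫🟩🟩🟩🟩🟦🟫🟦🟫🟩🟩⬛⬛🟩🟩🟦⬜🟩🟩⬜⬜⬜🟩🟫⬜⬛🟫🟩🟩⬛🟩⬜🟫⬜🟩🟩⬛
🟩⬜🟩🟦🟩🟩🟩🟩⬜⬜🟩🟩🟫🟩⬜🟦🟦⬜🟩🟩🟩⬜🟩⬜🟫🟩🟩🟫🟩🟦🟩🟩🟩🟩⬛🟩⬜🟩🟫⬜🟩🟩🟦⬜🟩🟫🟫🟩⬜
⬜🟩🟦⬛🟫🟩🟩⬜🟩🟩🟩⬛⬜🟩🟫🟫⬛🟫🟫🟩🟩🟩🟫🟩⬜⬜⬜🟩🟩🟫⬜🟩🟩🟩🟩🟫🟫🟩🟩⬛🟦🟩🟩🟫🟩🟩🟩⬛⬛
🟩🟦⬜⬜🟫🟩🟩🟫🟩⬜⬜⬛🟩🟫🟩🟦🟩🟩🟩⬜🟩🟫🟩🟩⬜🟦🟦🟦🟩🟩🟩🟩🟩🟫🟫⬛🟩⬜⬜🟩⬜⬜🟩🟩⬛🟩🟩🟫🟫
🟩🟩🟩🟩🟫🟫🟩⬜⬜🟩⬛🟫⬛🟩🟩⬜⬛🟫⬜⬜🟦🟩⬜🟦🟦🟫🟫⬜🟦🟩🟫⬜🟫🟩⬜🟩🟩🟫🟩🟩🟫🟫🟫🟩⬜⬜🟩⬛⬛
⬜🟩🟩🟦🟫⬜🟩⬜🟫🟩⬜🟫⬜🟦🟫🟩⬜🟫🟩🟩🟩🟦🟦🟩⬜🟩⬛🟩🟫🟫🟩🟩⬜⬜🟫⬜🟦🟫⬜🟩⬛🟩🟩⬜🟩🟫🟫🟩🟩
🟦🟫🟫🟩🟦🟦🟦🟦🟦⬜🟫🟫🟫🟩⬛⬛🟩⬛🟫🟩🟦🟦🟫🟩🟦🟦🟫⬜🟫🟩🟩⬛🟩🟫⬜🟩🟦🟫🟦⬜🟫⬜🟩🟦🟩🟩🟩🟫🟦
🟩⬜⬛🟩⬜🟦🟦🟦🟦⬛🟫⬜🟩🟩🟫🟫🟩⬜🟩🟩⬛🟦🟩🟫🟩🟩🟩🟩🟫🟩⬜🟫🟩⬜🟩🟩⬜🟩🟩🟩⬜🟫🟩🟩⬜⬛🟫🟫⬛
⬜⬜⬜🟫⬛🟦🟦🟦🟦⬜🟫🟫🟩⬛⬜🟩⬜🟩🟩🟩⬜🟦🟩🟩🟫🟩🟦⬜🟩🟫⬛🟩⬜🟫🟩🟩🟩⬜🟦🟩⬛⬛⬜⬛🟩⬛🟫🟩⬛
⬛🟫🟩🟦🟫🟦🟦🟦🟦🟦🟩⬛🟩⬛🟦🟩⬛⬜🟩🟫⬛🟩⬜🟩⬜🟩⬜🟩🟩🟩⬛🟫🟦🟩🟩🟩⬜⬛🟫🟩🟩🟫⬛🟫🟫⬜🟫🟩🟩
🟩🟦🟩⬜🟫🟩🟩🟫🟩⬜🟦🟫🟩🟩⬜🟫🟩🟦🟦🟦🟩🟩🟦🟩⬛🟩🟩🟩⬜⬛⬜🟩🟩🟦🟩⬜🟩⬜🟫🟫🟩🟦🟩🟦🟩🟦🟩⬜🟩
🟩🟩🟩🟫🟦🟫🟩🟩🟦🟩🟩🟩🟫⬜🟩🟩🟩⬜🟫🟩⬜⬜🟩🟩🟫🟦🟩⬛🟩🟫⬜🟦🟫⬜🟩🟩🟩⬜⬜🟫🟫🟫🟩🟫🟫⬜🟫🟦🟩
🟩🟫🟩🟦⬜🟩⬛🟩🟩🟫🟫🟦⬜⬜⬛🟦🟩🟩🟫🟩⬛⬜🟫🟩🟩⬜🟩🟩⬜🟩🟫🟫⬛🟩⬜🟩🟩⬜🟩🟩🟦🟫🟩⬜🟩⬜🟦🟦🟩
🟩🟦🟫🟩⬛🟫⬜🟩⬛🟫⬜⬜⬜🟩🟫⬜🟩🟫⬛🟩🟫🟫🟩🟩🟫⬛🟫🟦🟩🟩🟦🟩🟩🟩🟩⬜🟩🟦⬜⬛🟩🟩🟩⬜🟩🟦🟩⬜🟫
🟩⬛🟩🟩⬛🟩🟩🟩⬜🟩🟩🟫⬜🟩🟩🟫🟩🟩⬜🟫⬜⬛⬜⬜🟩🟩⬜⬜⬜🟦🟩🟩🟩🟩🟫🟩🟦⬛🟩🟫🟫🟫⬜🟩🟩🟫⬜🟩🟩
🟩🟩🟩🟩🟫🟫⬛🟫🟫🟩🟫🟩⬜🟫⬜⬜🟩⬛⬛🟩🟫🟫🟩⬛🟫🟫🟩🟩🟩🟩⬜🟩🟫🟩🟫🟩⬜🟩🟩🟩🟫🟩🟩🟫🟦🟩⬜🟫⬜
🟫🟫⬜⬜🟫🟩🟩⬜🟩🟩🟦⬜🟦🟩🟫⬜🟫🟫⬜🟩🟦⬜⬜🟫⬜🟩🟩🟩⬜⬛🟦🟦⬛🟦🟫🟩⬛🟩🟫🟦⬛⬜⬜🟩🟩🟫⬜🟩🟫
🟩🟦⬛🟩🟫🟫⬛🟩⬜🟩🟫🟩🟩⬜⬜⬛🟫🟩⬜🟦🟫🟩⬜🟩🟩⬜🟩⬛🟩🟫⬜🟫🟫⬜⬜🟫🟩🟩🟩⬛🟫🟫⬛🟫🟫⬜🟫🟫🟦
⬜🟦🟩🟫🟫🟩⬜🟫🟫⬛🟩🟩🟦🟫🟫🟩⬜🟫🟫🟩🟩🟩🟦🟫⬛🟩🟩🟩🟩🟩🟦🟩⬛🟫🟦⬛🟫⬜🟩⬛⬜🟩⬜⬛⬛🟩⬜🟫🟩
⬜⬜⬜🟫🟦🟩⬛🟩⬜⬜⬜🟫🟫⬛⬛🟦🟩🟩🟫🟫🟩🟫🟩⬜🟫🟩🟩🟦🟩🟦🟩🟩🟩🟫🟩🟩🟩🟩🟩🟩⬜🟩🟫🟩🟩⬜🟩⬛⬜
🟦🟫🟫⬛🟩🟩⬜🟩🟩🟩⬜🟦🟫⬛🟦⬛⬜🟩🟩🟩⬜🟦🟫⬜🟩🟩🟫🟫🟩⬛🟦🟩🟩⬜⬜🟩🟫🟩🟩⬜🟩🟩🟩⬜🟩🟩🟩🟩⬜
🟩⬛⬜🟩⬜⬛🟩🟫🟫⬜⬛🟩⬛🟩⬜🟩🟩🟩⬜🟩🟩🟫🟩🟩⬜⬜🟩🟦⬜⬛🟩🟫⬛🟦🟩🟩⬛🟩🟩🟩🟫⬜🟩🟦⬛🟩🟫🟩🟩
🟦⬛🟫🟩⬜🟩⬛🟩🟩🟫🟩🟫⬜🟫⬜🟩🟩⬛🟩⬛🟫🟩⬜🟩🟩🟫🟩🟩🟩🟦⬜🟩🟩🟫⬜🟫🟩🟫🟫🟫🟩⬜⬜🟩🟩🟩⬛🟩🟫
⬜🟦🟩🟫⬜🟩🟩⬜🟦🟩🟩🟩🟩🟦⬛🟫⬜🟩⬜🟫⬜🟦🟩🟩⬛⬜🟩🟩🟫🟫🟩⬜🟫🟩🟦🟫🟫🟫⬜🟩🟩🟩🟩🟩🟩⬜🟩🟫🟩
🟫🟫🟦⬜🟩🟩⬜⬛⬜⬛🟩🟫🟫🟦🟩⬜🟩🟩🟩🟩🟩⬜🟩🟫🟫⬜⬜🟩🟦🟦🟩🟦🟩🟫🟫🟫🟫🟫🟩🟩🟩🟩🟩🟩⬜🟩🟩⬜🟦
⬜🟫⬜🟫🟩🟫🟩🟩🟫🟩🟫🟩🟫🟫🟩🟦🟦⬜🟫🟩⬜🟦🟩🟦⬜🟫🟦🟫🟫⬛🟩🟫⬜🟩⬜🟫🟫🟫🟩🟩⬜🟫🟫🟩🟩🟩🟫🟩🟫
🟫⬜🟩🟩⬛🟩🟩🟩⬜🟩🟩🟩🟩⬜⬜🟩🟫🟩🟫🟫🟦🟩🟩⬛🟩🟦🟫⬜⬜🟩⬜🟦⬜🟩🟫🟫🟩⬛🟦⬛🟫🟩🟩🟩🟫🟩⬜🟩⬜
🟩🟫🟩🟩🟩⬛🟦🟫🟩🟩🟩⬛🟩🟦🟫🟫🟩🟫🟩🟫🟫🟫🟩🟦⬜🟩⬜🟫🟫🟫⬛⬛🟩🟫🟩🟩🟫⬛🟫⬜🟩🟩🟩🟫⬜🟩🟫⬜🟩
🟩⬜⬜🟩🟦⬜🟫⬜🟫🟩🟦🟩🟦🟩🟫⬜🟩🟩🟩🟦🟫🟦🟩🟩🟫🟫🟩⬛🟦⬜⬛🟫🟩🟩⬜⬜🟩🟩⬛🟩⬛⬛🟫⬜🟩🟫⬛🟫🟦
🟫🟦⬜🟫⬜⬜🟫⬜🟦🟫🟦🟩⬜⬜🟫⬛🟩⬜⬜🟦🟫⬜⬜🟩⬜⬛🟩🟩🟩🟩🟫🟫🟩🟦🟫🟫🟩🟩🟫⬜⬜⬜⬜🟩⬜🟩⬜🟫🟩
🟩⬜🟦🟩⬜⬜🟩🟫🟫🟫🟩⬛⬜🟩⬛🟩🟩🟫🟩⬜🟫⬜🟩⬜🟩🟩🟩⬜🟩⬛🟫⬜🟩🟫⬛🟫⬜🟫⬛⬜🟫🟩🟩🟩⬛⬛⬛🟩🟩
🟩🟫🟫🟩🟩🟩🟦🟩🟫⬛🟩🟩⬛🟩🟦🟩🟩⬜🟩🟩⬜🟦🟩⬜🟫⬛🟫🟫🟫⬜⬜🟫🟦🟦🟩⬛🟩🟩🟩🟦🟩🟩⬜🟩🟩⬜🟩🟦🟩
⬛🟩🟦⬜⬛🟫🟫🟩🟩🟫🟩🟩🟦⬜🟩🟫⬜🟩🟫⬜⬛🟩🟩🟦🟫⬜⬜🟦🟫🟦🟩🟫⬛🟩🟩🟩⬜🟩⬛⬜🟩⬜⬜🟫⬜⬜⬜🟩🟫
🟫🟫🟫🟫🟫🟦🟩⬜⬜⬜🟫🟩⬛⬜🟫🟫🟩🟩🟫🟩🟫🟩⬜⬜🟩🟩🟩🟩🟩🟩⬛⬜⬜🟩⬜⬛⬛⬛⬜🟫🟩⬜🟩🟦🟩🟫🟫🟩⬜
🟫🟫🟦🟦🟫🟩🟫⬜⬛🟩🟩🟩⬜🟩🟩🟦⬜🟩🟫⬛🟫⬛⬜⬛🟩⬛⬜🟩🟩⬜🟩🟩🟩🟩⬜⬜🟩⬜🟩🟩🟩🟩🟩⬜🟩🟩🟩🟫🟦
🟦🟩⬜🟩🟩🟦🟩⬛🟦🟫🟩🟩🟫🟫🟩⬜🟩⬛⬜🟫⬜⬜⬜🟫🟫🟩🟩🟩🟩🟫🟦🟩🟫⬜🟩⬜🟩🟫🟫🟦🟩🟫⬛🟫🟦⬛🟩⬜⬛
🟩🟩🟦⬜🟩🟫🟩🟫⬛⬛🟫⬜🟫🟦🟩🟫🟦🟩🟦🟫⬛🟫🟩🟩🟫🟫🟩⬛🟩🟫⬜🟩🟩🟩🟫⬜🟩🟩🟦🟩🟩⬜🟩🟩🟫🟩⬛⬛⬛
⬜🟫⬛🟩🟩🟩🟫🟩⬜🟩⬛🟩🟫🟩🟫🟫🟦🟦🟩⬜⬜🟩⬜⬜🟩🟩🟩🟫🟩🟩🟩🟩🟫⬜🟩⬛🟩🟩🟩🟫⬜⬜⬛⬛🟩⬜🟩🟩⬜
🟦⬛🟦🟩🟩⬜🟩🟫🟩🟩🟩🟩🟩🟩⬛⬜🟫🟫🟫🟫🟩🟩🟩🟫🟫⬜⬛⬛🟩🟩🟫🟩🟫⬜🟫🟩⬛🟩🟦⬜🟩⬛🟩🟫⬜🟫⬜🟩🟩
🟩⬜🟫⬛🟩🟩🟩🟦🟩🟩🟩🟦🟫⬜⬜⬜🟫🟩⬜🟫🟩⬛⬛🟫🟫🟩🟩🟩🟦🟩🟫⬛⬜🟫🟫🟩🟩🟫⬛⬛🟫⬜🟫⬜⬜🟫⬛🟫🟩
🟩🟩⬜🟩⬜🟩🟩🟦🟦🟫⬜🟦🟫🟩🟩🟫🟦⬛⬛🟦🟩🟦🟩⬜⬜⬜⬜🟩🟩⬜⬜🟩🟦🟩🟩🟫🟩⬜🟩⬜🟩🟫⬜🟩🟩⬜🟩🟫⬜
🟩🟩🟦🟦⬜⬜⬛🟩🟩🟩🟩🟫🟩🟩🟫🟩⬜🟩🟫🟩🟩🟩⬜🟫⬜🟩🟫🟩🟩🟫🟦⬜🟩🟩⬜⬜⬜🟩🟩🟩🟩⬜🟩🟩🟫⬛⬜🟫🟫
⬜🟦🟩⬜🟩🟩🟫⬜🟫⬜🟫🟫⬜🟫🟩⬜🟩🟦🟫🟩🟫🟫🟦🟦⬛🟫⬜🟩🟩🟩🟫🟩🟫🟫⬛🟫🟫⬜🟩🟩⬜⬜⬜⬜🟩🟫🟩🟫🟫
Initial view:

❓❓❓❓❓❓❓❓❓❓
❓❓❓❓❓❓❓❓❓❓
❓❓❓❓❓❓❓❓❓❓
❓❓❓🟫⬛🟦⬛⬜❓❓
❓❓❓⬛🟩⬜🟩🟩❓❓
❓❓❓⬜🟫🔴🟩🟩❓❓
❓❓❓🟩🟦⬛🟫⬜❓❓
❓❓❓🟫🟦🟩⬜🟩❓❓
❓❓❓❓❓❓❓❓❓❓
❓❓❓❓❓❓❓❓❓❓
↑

❓❓❓❓❓❓❓❓❓❓
❓❓❓❓❓❓❓❓❓❓
❓❓❓❓❓❓❓❓❓❓
❓❓❓🟫⬛⬛🟦🟩❓❓
❓❓❓🟫⬛🟦⬛⬜❓❓
❓❓❓⬛🟩🔴🟩🟩❓❓
❓❓❓⬜🟫⬜🟩🟩❓❓
❓❓❓🟩🟦⬛🟫⬜❓❓
❓❓❓🟫🟦🟩⬜🟩❓❓
❓❓❓❓❓❓❓❓❓❓

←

❓❓❓❓❓❓❓❓❓❓
❓❓❓❓❓❓❓❓❓❓
❓❓❓❓❓❓❓❓❓❓
❓❓❓🟫🟫⬛⬛🟦🟩❓
❓❓❓🟦🟫⬛🟦⬛⬜❓
❓❓❓🟩⬛🔴⬜🟩🟩❓
❓❓❓🟫⬜🟫⬜🟩🟩❓
❓❓❓🟩🟩🟦⬛🟫⬜❓
❓❓❓❓🟫🟦🟩⬜🟩❓
❓❓❓❓❓❓❓❓❓❓

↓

❓❓❓❓❓❓❓❓❓❓
❓❓❓❓❓❓❓❓❓❓
❓❓❓🟫🟫⬛⬛🟦🟩❓
❓❓❓🟦🟫⬛🟦⬛⬜❓
❓❓❓🟩⬛🟩⬜🟩🟩❓
❓❓❓🟫⬜🔴⬜🟩🟩❓
❓❓❓🟩🟩🟦⬛🟫⬜❓
❓❓❓🟫🟫🟦🟩⬜🟩❓
❓❓❓❓❓❓❓❓❓❓
❓❓❓❓❓❓❓❓❓❓

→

❓❓❓❓❓❓❓❓❓❓
❓❓❓❓❓❓❓❓❓❓
❓❓🟫🟫⬛⬛🟦🟩❓❓
❓❓🟦🟫⬛🟦⬛⬜❓❓
❓❓🟩⬛🟩⬜🟩🟩❓❓
❓❓🟫⬜🟫🔴🟩🟩❓❓
❓❓🟩🟩🟦⬛🟫⬜❓❓
❓❓🟫🟫🟦🟩⬜🟩❓❓
❓❓❓❓❓❓❓❓❓❓
❓❓❓❓❓❓❓❓❓❓

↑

❓❓❓❓❓❓❓❓❓❓
❓❓❓❓❓❓❓❓❓❓
❓❓❓❓❓❓❓❓❓❓
❓❓🟫🟫⬛⬛🟦🟩❓❓
❓❓🟦🟫⬛🟦⬛⬜❓❓
❓❓🟩⬛🟩🔴🟩🟩❓❓
❓❓🟫⬜🟫⬜🟩🟩❓❓
❓❓🟩🟩🟦⬛🟫⬜❓❓
❓❓🟫🟫🟦🟩⬜🟩❓❓
❓❓❓❓❓❓❓❓❓❓

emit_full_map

🟫🟫⬛⬛🟦🟩
🟦🟫⬛🟦⬛⬜
🟩⬛🟩🔴🟩🟩
🟫⬜🟫⬜🟩🟩
🟩🟩🟦⬛🟫⬜
🟫🟫🟦🟩⬜🟩

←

❓❓❓❓❓❓❓❓❓❓
❓❓❓❓❓❓❓❓❓❓
❓❓❓❓❓❓❓❓❓❓
❓❓❓🟫🟫⬛⬛🟦🟩❓
❓❓❓🟦🟫⬛🟦⬛⬜❓
❓❓❓🟩⬛🔴⬜🟩🟩❓
❓❓❓🟫⬜🟫⬜🟩🟩❓
❓❓❓🟩🟩🟦⬛🟫⬜❓
❓❓❓🟫🟫🟦🟩⬜🟩❓
❓❓❓❓❓❓❓❓❓❓

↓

❓❓❓❓❓❓❓❓❓❓
❓❓❓❓❓❓❓❓❓❓
❓❓❓🟫🟫⬛⬛🟦🟩❓
❓❓❓🟦🟫⬛🟦⬛⬜❓
❓❓❓🟩⬛🟩⬜🟩🟩❓
❓❓❓🟫⬜🔴⬜🟩🟩❓
❓❓❓🟩🟩🟦⬛🟫⬜❓
❓❓❓🟫🟫🟦🟩⬜🟩❓
❓❓❓❓❓❓❓❓❓❓
❓❓❓❓❓❓❓❓❓❓

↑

❓❓❓❓❓❓❓❓❓❓
❓❓❓❓❓❓❓❓❓❓
❓❓❓❓❓❓❓❓❓❓
❓❓❓🟫🟫⬛⬛🟦🟩❓
❓❓❓🟦🟫⬛🟦⬛⬜❓
❓❓❓🟩⬛🔴⬜🟩🟩❓
❓❓❓🟫⬜🟫⬜🟩🟩❓
❓❓❓🟩🟩🟦⬛🟫⬜❓
❓❓❓🟫🟫🟦🟩⬜🟩❓
❓❓❓❓❓❓❓❓❓❓

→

❓❓❓❓❓❓❓❓❓❓
❓❓❓❓❓❓❓❓❓❓
❓❓❓❓❓❓❓❓❓❓
❓❓🟫🟫⬛⬛🟦🟩❓❓
❓❓🟦🟫⬛🟦⬛⬜❓❓
❓❓🟩⬛🟩🔴🟩🟩❓❓
❓❓🟫⬜🟫⬜🟩🟩❓❓
❓❓🟩🟩🟦⬛🟫⬜❓❓
❓❓🟫🟫🟦🟩⬜🟩❓❓
❓❓❓❓❓❓❓❓❓❓

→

❓❓❓❓❓❓❓❓❓❓
❓❓❓❓❓❓❓❓❓❓
❓❓❓❓❓❓❓❓❓❓
❓🟫🟫⬛⬛🟦🟩🟩❓❓
❓🟦🟫⬛🟦⬛⬜🟩❓❓
❓🟩⬛🟩⬜🔴🟩🟩❓❓
❓🟫⬜🟫⬜🟩🟩⬛❓❓
❓🟩🟩🟦⬛🟫⬜🟩❓❓
❓🟫🟫🟦🟩⬜🟩❓❓❓
❓❓❓❓❓❓❓❓❓❓

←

❓❓❓❓❓❓❓❓❓❓
❓❓❓❓❓❓❓❓❓❓
❓❓❓❓❓❓❓❓❓❓
❓❓🟫🟫⬛⬛🟦🟩🟩❓
❓❓🟦🟫⬛🟦⬛⬜🟩❓
❓❓🟩⬛🟩🔴🟩🟩🟩❓
❓❓🟫⬜🟫⬜🟩🟩⬛❓
❓❓🟩🟩🟦⬛🟫⬜🟩❓
❓❓🟫🟫🟦🟩⬜🟩❓❓
❓❓❓❓❓❓❓❓❓❓

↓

❓❓❓❓❓❓❓❓❓❓
❓❓❓❓❓❓❓❓❓❓
❓❓🟫🟫⬛⬛🟦🟩🟩❓
❓❓🟦🟫⬛🟦⬛⬜🟩❓
❓❓🟩⬛🟩⬜🟩🟩🟩❓
❓❓🟫⬜🟫🔴🟩🟩⬛❓
❓❓🟩🟩🟦⬛🟫⬜🟩❓
❓❓🟫🟫🟦🟩⬜🟩❓❓
❓❓❓❓❓❓❓❓❓❓
❓❓❓❓❓❓❓❓❓❓

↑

❓❓❓❓❓❓❓❓❓❓
❓❓❓❓❓❓❓❓❓❓
❓❓❓❓❓❓❓❓❓❓
❓❓🟫🟫⬛⬛🟦🟩🟩❓
❓❓🟦🟫⬛🟦⬛⬜🟩❓
❓❓🟩⬛🟩🔴🟩🟩🟩❓
❓❓🟫⬜🟫⬜🟩🟩⬛❓
❓❓🟩🟩🟦⬛🟫⬜🟩❓
❓❓🟫🟫🟦🟩⬜🟩❓❓
❓❓❓❓❓❓❓❓❓❓

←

❓❓❓❓❓❓❓❓❓❓
❓❓❓❓❓❓❓❓❓❓
❓❓❓❓❓❓❓❓❓❓
❓❓❓🟫🟫⬛⬛🟦🟩🟩
❓❓❓🟦🟫⬛🟦⬛⬜🟩
❓❓❓🟩⬛🔴⬜🟩🟩🟩
❓❓❓🟫⬜🟫⬜🟩🟩⬛
❓❓❓🟩🟩🟦⬛🟫⬜🟩
❓❓❓🟫🟫🟦🟩⬜🟩❓
❓❓❓❓❓❓❓❓❓❓


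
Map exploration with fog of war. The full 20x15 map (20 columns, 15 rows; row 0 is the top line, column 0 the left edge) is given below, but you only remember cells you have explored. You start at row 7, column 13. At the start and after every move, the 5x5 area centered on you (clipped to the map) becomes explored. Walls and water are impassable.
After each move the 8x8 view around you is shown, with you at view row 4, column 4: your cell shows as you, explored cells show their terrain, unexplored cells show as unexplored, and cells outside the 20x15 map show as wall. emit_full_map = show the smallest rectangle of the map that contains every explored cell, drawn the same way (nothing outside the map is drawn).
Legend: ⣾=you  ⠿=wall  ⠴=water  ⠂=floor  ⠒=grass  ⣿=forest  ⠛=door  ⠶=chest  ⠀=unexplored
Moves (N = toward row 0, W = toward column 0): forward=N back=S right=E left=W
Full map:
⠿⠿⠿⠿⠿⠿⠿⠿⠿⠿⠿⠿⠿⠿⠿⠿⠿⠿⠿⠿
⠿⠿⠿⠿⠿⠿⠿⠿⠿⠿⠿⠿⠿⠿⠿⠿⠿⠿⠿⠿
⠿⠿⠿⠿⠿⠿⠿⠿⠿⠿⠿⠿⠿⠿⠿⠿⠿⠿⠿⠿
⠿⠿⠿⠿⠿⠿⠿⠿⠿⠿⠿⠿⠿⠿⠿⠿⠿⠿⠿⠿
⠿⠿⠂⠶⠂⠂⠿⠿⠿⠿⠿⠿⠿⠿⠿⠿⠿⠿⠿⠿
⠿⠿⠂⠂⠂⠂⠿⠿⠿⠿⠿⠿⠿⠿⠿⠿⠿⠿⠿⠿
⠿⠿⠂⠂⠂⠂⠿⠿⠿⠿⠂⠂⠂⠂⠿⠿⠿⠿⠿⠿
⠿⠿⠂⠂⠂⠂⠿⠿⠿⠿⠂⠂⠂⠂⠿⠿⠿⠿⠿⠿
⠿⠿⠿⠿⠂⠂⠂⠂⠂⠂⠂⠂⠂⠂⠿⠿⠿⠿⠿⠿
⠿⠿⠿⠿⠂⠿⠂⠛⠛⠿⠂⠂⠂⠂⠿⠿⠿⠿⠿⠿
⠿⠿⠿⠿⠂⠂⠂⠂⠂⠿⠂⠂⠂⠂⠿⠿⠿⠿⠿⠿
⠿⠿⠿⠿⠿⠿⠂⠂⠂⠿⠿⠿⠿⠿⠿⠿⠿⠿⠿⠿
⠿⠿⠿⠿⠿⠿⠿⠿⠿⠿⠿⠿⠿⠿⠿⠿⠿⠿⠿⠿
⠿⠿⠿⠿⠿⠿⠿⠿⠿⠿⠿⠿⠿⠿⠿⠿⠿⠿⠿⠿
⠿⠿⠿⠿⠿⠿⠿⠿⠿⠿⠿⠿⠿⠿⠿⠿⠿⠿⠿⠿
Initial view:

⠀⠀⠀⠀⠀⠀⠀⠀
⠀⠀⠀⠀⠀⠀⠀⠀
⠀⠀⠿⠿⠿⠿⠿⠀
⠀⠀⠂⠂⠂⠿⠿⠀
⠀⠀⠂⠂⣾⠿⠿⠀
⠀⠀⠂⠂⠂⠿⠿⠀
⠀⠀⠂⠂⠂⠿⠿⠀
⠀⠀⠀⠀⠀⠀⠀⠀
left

⠀⠀⠀⠀⠀⠀⠀⠀
⠀⠀⠀⠀⠀⠀⠀⠀
⠀⠀⠿⠿⠿⠿⠿⠿
⠀⠀⠂⠂⠂⠂⠿⠿
⠀⠀⠂⠂⣾⠂⠿⠿
⠀⠀⠂⠂⠂⠂⠿⠿
⠀⠀⠂⠂⠂⠂⠿⠿
⠀⠀⠀⠀⠀⠀⠀⠀

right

⠀⠀⠀⠀⠀⠀⠀⠀
⠀⠀⠀⠀⠀⠀⠀⠀
⠀⠿⠿⠿⠿⠿⠿⠀
⠀⠂⠂⠂⠂⠿⠿⠀
⠀⠂⠂⠂⣾⠿⠿⠀
⠀⠂⠂⠂⠂⠿⠿⠀
⠀⠂⠂⠂⠂⠿⠿⠀
⠀⠀⠀⠀⠀⠀⠀⠀

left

⠀⠀⠀⠀⠀⠀⠀⠀
⠀⠀⠀⠀⠀⠀⠀⠀
⠀⠀⠿⠿⠿⠿⠿⠿
⠀⠀⠂⠂⠂⠂⠿⠿
⠀⠀⠂⠂⣾⠂⠿⠿
⠀⠀⠂⠂⠂⠂⠿⠿
⠀⠀⠂⠂⠂⠂⠿⠿
⠀⠀⠀⠀⠀⠀⠀⠀

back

⠀⠀⠀⠀⠀⠀⠀⠀
⠀⠀⠿⠿⠿⠿⠿⠿
⠀⠀⠂⠂⠂⠂⠿⠿
⠀⠀⠂⠂⠂⠂⠿⠿
⠀⠀⠂⠂⣾⠂⠿⠿
⠀⠀⠂⠂⠂⠂⠿⠿
⠀⠀⠂⠂⠂⠂⠿⠀
⠀⠀⠀⠀⠀⠀⠀⠀

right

⠀⠀⠀⠀⠀⠀⠀⠀
⠀⠿⠿⠿⠿⠿⠿⠀
⠀⠂⠂⠂⠂⠿⠿⠀
⠀⠂⠂⠂⠂⠿⠿⠀
⠀⠂⠂⠂⣾⠿⠿⠀
⠀⠂⠂⠂⠂⠿⠿⠀
⠀⠂⠂⠂⠂⠿⠿⠀
⠀⠀⠀⠀⠀⠀⠀⠀

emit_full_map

⠿⠿⠿⠿⠿⠿
⠂⠂⠂⠂⠿⠿
⠂⠂⠂⠂⠿⠿
⠂⠂⠂⣾⠿⠿
⠂⠂⠂⠂⠿⠿
⠂⠂⠂⠂⠿⠿

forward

⠀⠀⠀⠀⠀⠀⠀⠀
⠀⠀⠀⠀⠀⠀⠀⠀
⠀⠿⠿⠿⠿⠿⠿⠀
⠀⠂⠂⠂⠂⠿⠿⠀
⠀⠂⠂⠂⣾⠿⠿⠀
⠀⠂⠂⠂⠂⠿⠿⠀
⠀⠂⠂⠂⠂⠿⠿⠀
⠀⠂⠂⠂⠂⠿⠿⠀

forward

⠀⠀⠀⠀⠀⠀⠀⠀
⠀⠀⠀⠀⠀⠀⠀⠀
⠀⠀⠿⠿⠿⠿⠿⠀
⠀⠿⠿⠿⠿⠿⠿⠀
⠀⠂⠂⠂⣾⠿⠿⠀
⠀⠂⠂⠂⠂⠿⠿⠀
⠀⠂⠂⠂⠂⠿⠿⠀
⠀⠂⠂⠂⠂⠿⠿⠀

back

⠀⠀⠀⠀⠀⠀⠀⠀
⠀⠀⠿⠿⠿⠿⠿⠀
⠀⠿⠿⠿⠿⠿⠿⠀
⠀⠂⠂⠂⠂⠿⠿⠀
⠀⠂⠂⠂⣾⠿⠿⠀
⠀⠂⠂⠂⠂⠿⠿⠀
⠀⠂⠂⠂⠂⠿⠿⠀
⠀⠂⠂⠂⠂⠿⠿⠀

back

⠀⠀⠿⠿⠿⠿⠿⠀
⠀⠿⠿⠿⠿⠿⠿⠀
⠀⠂⠂⠂⠂⠿⠿⠀
⠀⠂⠂⠂⠂⠿⠿⠀
⠀⠂⠂⠂⣾⠿⠿⠀
⠀⠂⠂⠂⠂⠿⠿⠀
⠀⠂⠂⠂⠂⠿⠿⠀
⠀⠀⠀⠀⠀⠀⠀⠀

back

⠀⠿⠿⠿⠿⠿⠿⠀
⠀⠂⠂⠂⠂⠿⠿⠀
⠀⠂⠂⠂⠂⠿⠿⠀
⠀⠂⠂⠂⠂⠿⠿⠀
⠀⠂⠂⠂⣾⠿⠿⠀
⠀⠂⠂⠂⠂⠿⠿⠀
⠀⠀⠿⠿⠿⠿⠿⠀
⠀⠀⠀⠀⠀⠀⠀⠀

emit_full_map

⠀⠿⠿⠿⠿⠿
⠿⠿⠿⠿⠿⠿
⠂⠂⠂⠂⠿⠿
⠂⠂⠂⠂⠿⠿
⠂⠂⠂⠂⠿⠿
⠂⠂⠂⣾⠿⠿
⠂⠂⠂⠂⠿⠿
⠀⠿⠿⠿⠿⠿

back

⠀⠂⠂⠂⠂⠿⠿⠀
⠀⠂⠂⠂⠂⠿⠿⠀
⠀⠂⠂⠂⠂⠿⠿⠀
⠀⠂⠂⠂⠂⠿⠿⠀
⠀⠂⠂⠂⣾⠿⠿⠀
⠀⠀⠿⠿⠿⠿⠿⠀
⠀⠀⠿⠿⠿⠿⠿⠀
⠀⠀⠀⠀⠀⠀⠀⠀

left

⠀⠀⠂⠂⠂⠂⠿⠿
⠀⠀⠂⠂⠂⠂⠿⠿
⠀⠀⠂⠂⠂⠂⠿⠿
⠀⠀⠂⠂⠂⠂⠿⠿
⠀⠀⠂⠂⣾⠂⠿⠿
⠀⠀⠿⠿⠿⠿⠿⠿
⠀⠀⠿⠿⠿⠿⠿⠿
⠀⠀⠀⠀⠀⠀⠀⠀

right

⠀⠂⠂⠂⠂⠿⠿⠀
⠀⠂⠂⠂⠂⠿⠿⠀
⠀⠂⠂⠂⠂⠿⠿⠀
⠀⠂⠂⠂⠂⠿⠿⠀
⠀⠂⠂⠂⣾⠿⠿⠀
⠀⠿⠿⠿⠿⠿⠿⠀
⠀⠿⠿⠿⠿⠿⠿⠀
⠀⠀⠀⠀⠀⠀⠀⠀

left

⠀⠀⠂⠂⠂⠂⠿⠿
⠀⠀⠂⠂⠂⠂⠿⠿
⠀⠀⠂⠂⠂⠂⠿⠿
⠀⠀⠂⠂⠂⠂⠿⠿
⠀⠀⠂⠂⣾⠂⠿⠿
⠀⠀⠿⠿⠿⠿⠿⠿
⠀⠀⠿⠿⠿⠿⠿⠿
⠀⠀⠀⠀⠀⠀⠀⠀

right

⠀⠂⠂⠂⠂⠿⠿⠀
⠀⠂⠂⠂⠂⠿⠿⠀
⠀⠂⠂⠂⠂⠿⠿⠀
⠀⠂⠂⠂⠂⠿⠿⠀
⠀⠂⠂⠂⣾⠿⠿⠀
⠀⠿⠿⠿⠿⠿⠿⠀
⠀⠿⠿⠿⠿⠿⠿⠀
⠀⠀⠀⠀⠀⠀⠀⠀

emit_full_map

⠀⠿⠿⠿⠿⠿
⠿⠿⠿⠿⠿⠿
⠂⠂⠂⠂⠿⠿
⠂⠂⠂⠂⠿⠿
⠂⠂⠂⠂⠿⠿
⠂⠂⠂⠂⠿⠿
⠂⠂⠂⣾⠿⠿
⠿⠿⠿⠿⠿⠿
⠿⠿⠿⠿⠿⠿
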